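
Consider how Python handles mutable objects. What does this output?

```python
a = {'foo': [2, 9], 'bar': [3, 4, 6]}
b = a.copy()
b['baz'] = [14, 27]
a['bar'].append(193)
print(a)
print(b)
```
{'foo': [2, 9], 'bar': [3, 4, 6, 193]}
{'foo': [2, 9], 'bar': [3, 4, 6, 193], 'baz': [14, 27]}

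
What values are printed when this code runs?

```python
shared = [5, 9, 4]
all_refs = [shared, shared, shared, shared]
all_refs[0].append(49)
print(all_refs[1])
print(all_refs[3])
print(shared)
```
[5, 9, 4, 49]
[5, 9, 4, 49]
[5, 9, 4, 49]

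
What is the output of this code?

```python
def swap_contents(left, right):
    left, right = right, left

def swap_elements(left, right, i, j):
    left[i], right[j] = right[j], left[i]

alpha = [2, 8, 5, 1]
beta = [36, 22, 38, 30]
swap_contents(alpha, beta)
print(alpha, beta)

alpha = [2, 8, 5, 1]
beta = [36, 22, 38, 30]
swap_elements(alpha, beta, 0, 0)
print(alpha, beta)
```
[2, 8, 5, 1] [36, 22, 38, 30]
[36, 8, 5, 1] [2, 22, 38, 30]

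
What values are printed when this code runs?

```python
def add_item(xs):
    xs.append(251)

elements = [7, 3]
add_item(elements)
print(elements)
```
[7, 3, 251]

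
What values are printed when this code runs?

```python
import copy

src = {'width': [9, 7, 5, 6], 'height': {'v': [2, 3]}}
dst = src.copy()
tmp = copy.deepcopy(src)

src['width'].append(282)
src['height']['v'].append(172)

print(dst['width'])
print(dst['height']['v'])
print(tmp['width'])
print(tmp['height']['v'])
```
[9, 7, 5, 6, 282]
[2, 3, 172]
[9, 7, 5, 6]
[2, 3]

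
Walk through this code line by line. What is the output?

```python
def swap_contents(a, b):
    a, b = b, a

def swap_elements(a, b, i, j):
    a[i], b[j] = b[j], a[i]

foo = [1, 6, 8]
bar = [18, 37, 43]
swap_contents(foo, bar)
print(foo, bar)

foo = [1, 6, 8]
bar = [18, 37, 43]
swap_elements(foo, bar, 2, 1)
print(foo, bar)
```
[1, 6, 8] [18, 37, 43]
[1, 6, 37] [18, 8, 43]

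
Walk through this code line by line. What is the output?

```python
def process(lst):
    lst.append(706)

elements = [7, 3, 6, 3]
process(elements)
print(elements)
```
[7, 3, 6, 3, 706]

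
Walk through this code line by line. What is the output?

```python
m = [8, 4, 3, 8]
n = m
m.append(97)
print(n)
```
[8, 4, 3, 8, 97]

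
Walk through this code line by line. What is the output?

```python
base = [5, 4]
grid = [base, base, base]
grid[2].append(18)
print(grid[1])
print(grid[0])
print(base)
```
[5, 4, 18]
[5, 4, 18]
[5, 4, 18]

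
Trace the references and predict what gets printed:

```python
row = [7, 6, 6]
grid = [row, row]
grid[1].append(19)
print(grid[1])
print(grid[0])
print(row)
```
[7, 6, 6, 19]
[7, 6, 6, 19]
[7, 6, 6, 19]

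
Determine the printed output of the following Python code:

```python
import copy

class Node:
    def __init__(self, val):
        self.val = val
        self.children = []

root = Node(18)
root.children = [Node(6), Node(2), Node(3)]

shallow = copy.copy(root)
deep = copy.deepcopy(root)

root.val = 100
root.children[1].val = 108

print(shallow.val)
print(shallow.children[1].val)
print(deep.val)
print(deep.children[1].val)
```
18
108
18
2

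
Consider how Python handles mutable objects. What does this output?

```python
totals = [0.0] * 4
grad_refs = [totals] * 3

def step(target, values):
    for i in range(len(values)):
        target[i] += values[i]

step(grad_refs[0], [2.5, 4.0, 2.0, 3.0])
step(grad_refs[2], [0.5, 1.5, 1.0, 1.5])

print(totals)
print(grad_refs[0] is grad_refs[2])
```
[3.0, 5.5, 3.0, 4.5]
True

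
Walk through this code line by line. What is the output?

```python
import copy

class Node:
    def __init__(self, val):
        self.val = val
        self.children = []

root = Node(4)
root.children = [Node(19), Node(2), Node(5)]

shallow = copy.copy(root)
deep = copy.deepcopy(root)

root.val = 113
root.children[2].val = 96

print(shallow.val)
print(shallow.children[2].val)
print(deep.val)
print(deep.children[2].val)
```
4
96
4
5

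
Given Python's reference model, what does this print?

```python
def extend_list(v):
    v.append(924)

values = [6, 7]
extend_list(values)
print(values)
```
[6, 7, 924]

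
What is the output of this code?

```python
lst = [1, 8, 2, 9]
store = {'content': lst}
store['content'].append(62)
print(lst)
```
[1, 8, 2, 9, 62]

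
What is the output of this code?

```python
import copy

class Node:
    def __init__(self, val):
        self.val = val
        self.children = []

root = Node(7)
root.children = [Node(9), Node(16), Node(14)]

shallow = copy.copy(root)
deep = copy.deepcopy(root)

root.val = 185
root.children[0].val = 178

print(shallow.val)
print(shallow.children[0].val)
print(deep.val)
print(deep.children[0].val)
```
7
178
7
9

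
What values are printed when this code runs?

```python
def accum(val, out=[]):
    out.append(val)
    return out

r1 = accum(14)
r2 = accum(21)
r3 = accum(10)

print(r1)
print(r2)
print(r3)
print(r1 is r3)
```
[14, 21, 10]
[14, 21, 10]
[14, 21, 10]
True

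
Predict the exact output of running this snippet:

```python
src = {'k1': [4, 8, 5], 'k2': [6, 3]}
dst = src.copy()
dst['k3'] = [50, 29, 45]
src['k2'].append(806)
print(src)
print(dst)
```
{'k1': [4, 8, 5], 'k2': [6, 3, 806]}
{'k1': [4, 8, 5], 'k2': [6, 3, 806], 'k3': [50, 29, 45]}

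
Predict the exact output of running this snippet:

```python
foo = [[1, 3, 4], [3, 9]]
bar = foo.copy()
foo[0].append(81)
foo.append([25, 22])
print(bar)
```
[[1, 3, 4, 81], [3, 9]]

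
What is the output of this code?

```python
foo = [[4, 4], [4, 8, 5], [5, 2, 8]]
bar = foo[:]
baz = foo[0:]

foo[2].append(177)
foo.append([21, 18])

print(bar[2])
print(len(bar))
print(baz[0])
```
[5, 2, 8, 177]
3
[4, 4]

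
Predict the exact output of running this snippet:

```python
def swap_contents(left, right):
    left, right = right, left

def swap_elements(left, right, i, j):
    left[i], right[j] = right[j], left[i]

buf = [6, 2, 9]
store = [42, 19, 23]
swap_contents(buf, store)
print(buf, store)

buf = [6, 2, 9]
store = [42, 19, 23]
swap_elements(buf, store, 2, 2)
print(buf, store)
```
[6, 2, 9] [42, 19, 23]
[6, 2, 23] [42, 19, 9]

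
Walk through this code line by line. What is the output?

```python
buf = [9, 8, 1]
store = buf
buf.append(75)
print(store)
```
[9, 8, 1, 75]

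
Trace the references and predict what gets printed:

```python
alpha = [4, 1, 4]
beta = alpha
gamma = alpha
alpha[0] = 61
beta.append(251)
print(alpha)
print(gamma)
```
[61, 1, 4, 251]
[61, 1, 4, 251]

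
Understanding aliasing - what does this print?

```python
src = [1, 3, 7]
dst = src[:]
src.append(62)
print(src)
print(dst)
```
[1, 3, 7, 62]
[1, 3, 7]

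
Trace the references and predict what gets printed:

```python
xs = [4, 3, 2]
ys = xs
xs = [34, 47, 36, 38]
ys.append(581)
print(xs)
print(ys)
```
[34, 47, 36, 38]
[4, 3, 2, 581]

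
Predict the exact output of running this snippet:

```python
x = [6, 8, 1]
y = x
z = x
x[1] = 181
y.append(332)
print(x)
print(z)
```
[6, 181, 1, 332]
[6, 181, 1, 332]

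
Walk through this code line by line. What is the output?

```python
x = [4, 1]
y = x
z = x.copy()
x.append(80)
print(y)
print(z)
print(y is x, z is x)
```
[4, 1, 80]
[4, 1]
True False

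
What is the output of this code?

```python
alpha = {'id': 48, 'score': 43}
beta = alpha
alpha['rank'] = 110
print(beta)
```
{'id': 48, 'score': 43, 'rank': 110}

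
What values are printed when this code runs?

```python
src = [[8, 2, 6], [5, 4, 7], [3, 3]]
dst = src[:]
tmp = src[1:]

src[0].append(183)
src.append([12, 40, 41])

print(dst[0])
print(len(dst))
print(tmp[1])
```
[8, 2, 6, 183]
3
[3, 3]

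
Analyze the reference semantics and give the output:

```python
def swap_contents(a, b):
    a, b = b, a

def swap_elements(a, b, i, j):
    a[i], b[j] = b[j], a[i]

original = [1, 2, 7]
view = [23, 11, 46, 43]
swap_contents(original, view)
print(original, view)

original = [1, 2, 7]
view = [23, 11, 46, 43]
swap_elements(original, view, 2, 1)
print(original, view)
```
[1, 2, 7] [23, 11, 46, 43]
[1, 2, 11] [23, 7, 46, 43]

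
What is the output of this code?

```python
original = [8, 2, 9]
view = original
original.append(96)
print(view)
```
[8, 2, 9, 96]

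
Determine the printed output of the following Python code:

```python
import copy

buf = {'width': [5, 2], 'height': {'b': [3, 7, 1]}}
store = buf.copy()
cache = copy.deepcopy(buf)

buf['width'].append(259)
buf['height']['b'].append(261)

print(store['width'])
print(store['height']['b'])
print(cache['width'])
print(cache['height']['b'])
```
[5, 2, 259]
[3, 7, 1, 261]
[5, 2]
[3, 7, 1]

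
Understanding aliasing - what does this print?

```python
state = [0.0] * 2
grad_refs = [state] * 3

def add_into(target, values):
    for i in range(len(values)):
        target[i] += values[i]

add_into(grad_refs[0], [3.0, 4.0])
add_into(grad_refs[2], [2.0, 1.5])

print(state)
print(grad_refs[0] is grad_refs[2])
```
[5.0, 5.5]
True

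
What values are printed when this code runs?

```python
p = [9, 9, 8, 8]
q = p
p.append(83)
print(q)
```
[9, 9, 8, 8, 83]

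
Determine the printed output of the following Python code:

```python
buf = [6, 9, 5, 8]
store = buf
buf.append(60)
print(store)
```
[6, 9, 5, 8, 60]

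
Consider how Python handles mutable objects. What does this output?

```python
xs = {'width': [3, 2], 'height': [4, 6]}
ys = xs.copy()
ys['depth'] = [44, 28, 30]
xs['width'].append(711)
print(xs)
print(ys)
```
{'width': [3, 2, 711], 'height': [4, 6]}
{'width': [3, 2, 711], 'height': [4, 6], 'depth': [44, 28, 30]}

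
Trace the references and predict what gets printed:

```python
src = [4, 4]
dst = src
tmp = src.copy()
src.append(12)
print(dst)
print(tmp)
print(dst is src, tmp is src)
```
[4, 4, 12]
[4, 4]
True False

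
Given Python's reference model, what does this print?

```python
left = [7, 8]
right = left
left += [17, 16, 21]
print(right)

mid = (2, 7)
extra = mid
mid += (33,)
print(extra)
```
[7, 8, 17, 16, 21]
(2, 7)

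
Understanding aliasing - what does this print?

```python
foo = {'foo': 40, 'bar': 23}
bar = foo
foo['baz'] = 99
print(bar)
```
{'foo': 40, 'bar': 23, 'baz': 99}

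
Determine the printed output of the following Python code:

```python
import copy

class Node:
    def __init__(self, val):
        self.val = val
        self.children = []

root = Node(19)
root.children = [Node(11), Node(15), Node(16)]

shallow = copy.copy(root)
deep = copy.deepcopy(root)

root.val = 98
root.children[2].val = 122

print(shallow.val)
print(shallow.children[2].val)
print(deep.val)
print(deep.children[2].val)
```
19
122
19
16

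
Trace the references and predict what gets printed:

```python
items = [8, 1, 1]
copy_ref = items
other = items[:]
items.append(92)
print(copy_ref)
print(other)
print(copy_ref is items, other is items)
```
[8, 1, 1, 92]
[8, 1, 1]
True False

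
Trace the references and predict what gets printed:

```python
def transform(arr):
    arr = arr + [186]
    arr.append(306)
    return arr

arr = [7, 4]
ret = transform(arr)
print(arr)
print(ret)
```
[7, 4]
[7, 4, 186, 306]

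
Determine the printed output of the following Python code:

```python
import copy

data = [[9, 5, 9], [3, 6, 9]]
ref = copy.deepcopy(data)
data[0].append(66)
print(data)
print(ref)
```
[[9, 5, 9, 66], [3, 6, 9]]
[[9, 5, 9], [3, 6, 9]]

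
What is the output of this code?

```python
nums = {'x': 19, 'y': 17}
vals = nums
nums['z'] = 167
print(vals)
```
{'x': 19, 'y': 17, 'z': 167}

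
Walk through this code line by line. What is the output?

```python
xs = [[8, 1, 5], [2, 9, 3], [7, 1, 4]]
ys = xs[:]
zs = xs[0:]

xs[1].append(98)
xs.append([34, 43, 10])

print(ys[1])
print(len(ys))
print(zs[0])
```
[2, 9, 3, 98]
3
[8, 1, 5]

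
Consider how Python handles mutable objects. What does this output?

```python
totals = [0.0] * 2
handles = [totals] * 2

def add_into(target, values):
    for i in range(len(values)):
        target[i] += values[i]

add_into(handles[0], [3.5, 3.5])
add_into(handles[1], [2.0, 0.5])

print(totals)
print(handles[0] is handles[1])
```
[5.5, 4.0]
True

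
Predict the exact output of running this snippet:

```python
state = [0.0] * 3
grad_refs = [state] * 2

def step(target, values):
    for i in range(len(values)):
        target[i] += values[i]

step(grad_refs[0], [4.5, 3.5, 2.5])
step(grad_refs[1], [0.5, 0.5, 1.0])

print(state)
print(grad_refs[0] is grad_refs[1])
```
[5.0, 4.0, 3.5]
True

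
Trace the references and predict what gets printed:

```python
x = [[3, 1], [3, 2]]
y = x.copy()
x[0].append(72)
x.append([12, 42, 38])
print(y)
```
[[3, 1, 72], [3, 2]]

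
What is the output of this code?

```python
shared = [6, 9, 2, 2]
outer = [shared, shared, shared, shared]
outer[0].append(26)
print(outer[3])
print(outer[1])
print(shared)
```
[6, 9, 2, 2, 26]
[6, 9, 2, 2, 26]
[6, 9, 2, 2, 26]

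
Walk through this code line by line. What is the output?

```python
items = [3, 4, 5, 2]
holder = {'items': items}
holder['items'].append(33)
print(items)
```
[3, 4, 5, 2, 33]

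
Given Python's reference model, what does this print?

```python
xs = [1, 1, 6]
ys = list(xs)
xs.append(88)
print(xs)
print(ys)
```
[1, 1, 6, 88]
[1, 1, 6]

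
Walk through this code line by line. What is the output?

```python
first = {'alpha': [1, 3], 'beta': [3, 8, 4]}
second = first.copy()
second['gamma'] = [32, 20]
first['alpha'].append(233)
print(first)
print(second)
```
{'alpha': [1, 3, 233], 'beta': [3, 8, 4]}
{'alpha': [1, 3, 233], 'beta': [3, 8, 4], 'gamma': [32, 20]}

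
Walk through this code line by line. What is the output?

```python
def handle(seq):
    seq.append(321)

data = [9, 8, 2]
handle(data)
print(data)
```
[9, 8, 2, 321]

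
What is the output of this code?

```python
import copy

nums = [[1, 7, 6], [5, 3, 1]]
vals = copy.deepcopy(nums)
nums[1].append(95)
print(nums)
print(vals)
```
[[1, 7, 6], [5, 3, 1, 95]]
[[1, 7, 6], [5, 3, 1]]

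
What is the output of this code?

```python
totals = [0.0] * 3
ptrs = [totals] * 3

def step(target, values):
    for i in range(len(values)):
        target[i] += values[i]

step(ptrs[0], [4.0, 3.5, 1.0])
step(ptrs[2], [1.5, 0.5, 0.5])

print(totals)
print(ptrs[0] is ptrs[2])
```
[5.5, 4.0, 1.5]
True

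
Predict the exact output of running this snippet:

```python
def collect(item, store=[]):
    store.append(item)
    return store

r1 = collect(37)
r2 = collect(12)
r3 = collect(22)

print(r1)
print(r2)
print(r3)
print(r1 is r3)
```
[37, 12, 22]
[37, 12, 22]
[37, 12, 22]
True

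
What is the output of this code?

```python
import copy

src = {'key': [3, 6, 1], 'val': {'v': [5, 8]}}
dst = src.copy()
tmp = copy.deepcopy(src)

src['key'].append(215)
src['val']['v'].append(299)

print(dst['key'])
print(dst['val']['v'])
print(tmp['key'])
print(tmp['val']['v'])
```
[3, 6, 1, 215]
[5, 8, 299]
[3, 6, 1]
[5, 8]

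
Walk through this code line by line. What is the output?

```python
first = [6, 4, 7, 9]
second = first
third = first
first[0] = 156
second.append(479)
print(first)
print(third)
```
[156, 4, 7, 9, 479]
[156, 4, 7, 9, 479]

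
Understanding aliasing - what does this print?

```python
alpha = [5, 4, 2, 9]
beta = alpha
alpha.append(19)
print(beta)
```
[5, 4, 2, 9, 19]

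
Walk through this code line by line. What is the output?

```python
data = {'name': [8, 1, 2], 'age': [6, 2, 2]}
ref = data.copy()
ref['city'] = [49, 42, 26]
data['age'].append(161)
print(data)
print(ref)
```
{'name': [8, 1, 2], 'age': [6, 2, 2, 161]}
{'name': [8, 1, 2], 'age': [6, 2, 2, 161], 'city': [49, 42, 26]}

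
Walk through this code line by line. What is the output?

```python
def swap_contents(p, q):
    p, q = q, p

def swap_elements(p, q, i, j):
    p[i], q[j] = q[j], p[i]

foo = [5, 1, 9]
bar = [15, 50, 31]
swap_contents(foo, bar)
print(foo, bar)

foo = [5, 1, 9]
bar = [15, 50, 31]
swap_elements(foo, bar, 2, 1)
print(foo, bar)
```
[5, 1, 9] [15, 50, 31]
[5, 1, 50] [15, 9, 31]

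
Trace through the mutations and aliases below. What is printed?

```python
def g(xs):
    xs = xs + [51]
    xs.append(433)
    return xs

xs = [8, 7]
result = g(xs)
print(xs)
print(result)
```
[8, 7]
[8, 7, 51, 433]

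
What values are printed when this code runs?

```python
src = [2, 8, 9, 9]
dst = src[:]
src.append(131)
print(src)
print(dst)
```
[2, 8, 9, 9, 131]
[2, 8, 9, 9]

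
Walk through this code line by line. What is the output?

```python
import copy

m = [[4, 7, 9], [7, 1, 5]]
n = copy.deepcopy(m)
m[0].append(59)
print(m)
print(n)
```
[[4, 7, 9, 59], [7, 1, 5]]
[[4, 7, 9], [7, 1, 5]]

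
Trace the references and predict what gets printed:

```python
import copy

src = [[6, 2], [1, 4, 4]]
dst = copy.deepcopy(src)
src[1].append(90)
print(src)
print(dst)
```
[[6, 2], [1, 4, 4, 90]]
[[6, 2], [1, 4, 4]]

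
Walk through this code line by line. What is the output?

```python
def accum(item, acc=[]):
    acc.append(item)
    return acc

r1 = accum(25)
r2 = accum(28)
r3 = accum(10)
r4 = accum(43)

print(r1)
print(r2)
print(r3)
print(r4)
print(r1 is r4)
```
[25, 28, 10, 43]
[25, 28, 10, 43]
[25, 28, 10, 43]
[25, 28, 10, 43]
True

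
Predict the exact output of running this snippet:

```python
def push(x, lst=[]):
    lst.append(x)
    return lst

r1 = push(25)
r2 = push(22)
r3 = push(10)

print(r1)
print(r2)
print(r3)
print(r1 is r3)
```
[25, 22, 10]
[25, 22, 10]
[25, 22, 10]
True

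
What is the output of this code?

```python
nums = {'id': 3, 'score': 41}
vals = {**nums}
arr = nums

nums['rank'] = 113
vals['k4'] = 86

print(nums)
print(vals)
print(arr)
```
{'id': 3, 'score': 41, 'rank': 113}
{'id': 3, 'score': 41, 'k4': 86}
{'id': 3, 'score': 41, 'rank': 113}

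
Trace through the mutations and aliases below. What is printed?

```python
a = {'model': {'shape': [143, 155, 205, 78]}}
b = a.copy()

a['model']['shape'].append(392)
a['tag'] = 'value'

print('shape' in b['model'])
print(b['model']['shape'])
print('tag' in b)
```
True
[143, 155, 205, 78, 392]
False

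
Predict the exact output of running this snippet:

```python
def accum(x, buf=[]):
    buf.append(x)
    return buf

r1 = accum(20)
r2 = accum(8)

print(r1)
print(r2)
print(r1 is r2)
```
[20, 8]
[20, 8]
True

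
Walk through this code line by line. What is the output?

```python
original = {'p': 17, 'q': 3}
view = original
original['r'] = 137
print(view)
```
{'p': 17, 'q': 3, 'r': 137}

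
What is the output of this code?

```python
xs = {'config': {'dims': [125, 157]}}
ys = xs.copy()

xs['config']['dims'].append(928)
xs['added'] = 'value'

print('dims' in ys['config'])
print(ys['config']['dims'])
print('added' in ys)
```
True
[125, 157, 928]
False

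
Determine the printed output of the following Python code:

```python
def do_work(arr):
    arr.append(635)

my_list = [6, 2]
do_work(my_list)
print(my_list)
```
[6, 2, 635]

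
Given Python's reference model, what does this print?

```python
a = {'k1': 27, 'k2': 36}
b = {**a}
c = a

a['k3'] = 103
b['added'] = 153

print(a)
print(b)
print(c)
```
{'k1': 27, 'k2': 36, 'k3': 103}
{'k1': 27, 'k2': 36, 'added': 153}
{'k1': 27, 'k2': 36, 'k3': 103}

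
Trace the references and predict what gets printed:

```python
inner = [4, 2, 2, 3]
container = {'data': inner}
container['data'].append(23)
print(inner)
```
[4, 2, 2, 3, 23]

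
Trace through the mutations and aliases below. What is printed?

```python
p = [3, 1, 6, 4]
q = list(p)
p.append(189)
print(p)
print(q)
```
[3, 1, 6, 4, 189]
[3, 1, 6, 4]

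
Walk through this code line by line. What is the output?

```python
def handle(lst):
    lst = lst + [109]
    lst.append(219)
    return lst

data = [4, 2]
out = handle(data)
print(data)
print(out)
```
[4, 2]
[4, 2, 109, 219]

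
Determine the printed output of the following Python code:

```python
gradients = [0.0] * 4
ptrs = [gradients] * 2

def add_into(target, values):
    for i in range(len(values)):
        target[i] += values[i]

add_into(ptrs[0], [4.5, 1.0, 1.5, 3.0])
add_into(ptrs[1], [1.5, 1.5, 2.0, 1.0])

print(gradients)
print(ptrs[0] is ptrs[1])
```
[6.0, 2.5, 3.5, 4.0]
True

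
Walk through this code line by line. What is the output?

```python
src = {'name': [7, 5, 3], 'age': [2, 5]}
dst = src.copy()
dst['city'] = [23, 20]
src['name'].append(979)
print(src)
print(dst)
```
{'name': [7, 5, 3, 979], 'age': [2, 5]}
{'name': [7, 5, 3, 979], 'age': [2, 5], 'city': [23, 20]}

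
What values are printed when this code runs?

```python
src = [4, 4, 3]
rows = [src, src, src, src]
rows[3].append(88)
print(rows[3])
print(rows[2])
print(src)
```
[4, 4, 3, 88]
[4, 4, 3, 88]
[4, 4, 3, 88]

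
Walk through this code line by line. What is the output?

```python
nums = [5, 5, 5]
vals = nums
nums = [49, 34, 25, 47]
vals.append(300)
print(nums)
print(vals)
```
[49, 34, 25, 47]
[5, 5, 5, 300]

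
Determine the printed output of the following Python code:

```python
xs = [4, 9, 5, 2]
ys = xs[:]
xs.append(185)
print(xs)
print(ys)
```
[4, 9, 5, 2, 185]
[4, 9, 5, 2]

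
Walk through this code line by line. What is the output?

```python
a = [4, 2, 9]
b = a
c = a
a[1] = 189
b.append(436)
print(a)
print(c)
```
[4, 189, 9, 436]
[4, 189, 9, 436]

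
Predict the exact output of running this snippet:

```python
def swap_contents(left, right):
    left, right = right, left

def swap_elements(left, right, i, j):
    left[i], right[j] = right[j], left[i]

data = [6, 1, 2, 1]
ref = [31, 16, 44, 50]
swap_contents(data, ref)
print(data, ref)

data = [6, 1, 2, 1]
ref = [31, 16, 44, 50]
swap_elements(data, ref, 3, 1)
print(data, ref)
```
[6, 1, 2, 1] [31, 16, 44, 50]
[6, 1, 2, 16] [31, 1, 44, 50]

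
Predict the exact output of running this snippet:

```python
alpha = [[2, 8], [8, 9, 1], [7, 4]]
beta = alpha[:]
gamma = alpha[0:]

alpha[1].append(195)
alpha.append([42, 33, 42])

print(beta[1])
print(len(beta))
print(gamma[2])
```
[8, 9, 1, 195]
3
[7, 4]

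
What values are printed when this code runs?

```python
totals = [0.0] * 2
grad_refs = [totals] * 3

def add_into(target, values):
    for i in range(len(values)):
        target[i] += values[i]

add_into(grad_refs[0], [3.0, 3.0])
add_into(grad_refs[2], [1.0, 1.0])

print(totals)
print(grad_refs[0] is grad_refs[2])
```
[4.0, 4.0]
True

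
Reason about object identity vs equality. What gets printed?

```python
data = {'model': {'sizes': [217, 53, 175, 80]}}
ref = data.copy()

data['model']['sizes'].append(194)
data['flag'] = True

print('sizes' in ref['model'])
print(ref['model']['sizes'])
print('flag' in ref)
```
True
[217, 53, 175, 80, 194]
False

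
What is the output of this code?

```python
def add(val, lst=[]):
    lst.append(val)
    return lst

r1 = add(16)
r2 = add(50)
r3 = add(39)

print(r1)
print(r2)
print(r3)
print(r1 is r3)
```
[16, 50, 39]
[16, 50, 39]
[16, 50, 39]
True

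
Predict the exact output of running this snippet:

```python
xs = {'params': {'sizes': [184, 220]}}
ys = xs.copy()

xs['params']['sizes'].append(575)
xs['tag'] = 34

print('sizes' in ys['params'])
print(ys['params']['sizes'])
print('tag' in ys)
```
True
[184, 220, 575]
False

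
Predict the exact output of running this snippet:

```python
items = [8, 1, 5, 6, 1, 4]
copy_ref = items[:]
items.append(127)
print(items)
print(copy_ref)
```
[8, 1, 5, 6, 1, 4, 127]
[8, 1, 5, 6, 1, 4]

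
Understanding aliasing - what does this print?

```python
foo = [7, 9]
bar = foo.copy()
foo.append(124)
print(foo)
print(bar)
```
[7, 9, 124]
[7, 9]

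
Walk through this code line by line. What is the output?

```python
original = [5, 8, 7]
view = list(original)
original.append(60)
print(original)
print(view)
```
[5, 8, 7, 60]
[5, 8, 7]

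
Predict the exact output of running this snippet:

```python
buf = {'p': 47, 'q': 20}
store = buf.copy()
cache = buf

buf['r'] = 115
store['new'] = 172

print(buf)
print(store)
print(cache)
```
{'p': 47, 'q': 20, 'r': 115}
{'p': 47, 'q': 20, 'new': 172}
{'p': 47, 'q': 20, 'r': 115}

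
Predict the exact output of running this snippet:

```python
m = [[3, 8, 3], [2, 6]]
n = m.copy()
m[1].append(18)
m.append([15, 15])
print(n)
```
[[3, 8, 3], [2, 6, 18]]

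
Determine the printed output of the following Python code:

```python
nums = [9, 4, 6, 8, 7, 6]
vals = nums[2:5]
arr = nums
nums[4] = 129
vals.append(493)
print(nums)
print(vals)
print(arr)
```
[9, 4, 6, 8, 129, 6]
[6, 8, 7, 493]
[9, 4, 6, 8, 129, 6]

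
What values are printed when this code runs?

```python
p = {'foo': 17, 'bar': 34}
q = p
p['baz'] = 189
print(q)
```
{'foo': 17, 'bar': 34, 'baz': 189}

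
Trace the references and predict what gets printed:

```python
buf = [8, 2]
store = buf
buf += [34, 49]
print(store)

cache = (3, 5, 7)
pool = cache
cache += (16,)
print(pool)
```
[8, 2, 34, 49]
(3, 5, 7)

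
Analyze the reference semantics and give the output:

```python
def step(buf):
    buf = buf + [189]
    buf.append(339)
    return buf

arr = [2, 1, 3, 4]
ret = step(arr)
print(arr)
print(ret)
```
[2, 1, 3, 4]
[2, 1, 3, 4, 189, 339]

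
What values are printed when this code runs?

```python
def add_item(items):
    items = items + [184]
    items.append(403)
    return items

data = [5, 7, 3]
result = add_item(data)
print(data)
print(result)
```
[5, 7, 3]
[5, 7, 3, 184, 403]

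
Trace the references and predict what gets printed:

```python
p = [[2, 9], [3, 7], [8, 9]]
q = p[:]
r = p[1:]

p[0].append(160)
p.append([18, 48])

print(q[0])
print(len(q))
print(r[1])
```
[2, 9, 160]
3
[8, 9]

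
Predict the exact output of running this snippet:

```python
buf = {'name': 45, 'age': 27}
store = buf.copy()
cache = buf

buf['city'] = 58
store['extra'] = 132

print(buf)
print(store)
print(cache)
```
{'name': 45, 'age': 27, 'city': 58}
{'name': 45, 'age': 27, 'extra': 132}
{'name': 45, 'age': 27, 'city': 58}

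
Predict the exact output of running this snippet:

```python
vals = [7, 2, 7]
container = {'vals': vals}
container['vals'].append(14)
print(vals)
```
[7, 2, 7, 14]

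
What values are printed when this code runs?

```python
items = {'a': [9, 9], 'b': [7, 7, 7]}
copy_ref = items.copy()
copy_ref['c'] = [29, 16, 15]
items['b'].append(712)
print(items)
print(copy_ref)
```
{'a': [9, 9], 'b': [7, 7, 7, 712]}
{'a': [9, 9], 'b': [7, 7, 7, 712], 'c': [29, 16, 15]}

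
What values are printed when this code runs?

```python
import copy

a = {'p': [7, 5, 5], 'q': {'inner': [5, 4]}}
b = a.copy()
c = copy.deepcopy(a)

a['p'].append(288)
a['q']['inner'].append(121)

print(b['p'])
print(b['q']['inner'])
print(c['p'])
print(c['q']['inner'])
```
[7, 5, 5, 288]
[5, 4, 121]
[7, 5, 5]
[5, 4]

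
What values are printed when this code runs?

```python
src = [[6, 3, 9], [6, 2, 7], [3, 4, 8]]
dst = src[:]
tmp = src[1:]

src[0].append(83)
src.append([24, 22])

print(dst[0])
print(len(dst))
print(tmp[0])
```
[6, 3, 9, 83]
3
[6, 2, 7]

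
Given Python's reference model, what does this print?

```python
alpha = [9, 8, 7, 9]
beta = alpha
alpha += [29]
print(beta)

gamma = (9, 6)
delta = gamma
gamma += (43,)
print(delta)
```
[9, 8, 7, 9, 29]
(9, 6)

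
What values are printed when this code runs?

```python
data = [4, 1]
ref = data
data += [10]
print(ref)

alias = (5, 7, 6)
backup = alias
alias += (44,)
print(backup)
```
[4, 1, 10]
(5, 7, 6)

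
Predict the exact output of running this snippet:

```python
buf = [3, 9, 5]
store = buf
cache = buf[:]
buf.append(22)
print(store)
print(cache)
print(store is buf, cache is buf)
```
[3, 9, 5, 22]
[3, 9, 5]
True False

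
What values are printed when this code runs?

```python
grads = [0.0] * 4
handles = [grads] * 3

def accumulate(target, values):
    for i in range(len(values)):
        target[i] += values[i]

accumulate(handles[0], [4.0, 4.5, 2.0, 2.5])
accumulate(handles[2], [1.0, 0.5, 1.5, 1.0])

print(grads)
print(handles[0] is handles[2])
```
[5.0, 5.0, 3.5, 3.5]
True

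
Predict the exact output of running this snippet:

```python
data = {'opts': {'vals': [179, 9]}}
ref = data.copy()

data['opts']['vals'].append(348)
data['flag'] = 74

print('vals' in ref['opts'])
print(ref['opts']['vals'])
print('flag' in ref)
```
True
[179, 9, 348]
False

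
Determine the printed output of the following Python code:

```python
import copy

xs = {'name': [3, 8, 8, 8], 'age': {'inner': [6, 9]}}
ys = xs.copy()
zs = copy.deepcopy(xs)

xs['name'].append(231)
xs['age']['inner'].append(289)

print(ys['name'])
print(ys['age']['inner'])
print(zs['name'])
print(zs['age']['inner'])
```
[3, 8, 8, 8, 231]
[6, 9, 289]
[3, 8, 8, 8]
[6, 9]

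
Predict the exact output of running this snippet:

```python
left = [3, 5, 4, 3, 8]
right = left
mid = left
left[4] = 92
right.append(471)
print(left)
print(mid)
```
[3, 5, 4, 3, 92, 471]
[3, 5, 4, 3, 92, 471]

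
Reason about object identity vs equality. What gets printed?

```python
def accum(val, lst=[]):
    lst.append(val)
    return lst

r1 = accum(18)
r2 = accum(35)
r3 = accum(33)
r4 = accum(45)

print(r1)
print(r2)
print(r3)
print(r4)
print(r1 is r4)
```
[18, 35, 33, 45]
[18, 35, 33, 45]
[18, 35, 33, 45]
[18, 35, 33, 45]
True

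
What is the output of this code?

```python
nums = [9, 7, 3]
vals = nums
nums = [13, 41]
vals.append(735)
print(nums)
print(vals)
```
[13, 41]
[9, 7, 3, 735]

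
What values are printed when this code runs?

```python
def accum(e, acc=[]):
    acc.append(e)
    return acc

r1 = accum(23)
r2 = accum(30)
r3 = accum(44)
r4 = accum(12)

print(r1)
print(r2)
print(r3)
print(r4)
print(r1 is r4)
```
[23, 30, 44, 12]
[23, 30, 44, 12]
[23, 30, 44, 12]
[23, 30, 44, 12]
True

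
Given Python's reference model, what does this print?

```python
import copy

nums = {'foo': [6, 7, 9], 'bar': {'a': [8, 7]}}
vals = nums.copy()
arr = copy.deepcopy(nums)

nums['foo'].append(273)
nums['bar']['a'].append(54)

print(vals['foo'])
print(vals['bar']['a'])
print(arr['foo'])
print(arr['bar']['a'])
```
[6, 7, 9, 273]
[8, 7, 54]
[6, 7, 9]
[8, 7]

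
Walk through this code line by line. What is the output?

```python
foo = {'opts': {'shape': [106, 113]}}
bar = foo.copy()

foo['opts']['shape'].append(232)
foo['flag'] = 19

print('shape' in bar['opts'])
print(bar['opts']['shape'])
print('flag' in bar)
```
True
[106, 113, 232]
False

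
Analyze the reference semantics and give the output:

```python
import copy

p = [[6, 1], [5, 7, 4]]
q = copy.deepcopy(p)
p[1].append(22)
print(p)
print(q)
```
[[6, 1], [5, 7, 4, 22]]
[[6, 1], [5, 7, 4]]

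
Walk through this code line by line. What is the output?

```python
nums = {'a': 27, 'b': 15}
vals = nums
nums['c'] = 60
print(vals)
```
{'a': 27, 'b': 15, 'c': 60}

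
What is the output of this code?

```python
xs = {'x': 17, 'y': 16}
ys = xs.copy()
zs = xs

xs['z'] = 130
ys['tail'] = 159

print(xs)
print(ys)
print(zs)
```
{'x': 17, 'y': 16, 'z': 130}
{'x': 17, 'y': 16, 'tail': 159}
{'x': 17, 'y': 16, 'z': 130}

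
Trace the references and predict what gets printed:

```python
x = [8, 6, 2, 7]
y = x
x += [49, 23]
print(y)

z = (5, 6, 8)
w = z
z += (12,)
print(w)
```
[8, 6, 2, 7, 49, 23]
(5, 6, 8)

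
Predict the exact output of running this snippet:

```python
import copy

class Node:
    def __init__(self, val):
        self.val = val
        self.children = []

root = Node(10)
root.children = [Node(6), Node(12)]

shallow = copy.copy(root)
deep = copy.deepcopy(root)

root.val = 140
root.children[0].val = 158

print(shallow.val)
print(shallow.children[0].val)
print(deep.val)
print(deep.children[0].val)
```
10
158
10
6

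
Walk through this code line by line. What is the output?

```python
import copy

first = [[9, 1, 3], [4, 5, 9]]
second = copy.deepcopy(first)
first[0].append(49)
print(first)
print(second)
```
[[9, 1, 3, 49], [4, 5, 9]]
[[9, 1, 3], [4, 5, 9]]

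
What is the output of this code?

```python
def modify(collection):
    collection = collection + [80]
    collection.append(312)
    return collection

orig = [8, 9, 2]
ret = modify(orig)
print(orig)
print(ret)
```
[8, 9, 2]
[8, 9, 2, 80, 312]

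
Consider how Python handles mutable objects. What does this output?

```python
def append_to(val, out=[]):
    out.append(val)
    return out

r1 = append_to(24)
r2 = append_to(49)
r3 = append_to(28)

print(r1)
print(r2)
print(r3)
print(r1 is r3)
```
[24, 49, 28]
[24, 49, 28]
[24, 49, 28]
True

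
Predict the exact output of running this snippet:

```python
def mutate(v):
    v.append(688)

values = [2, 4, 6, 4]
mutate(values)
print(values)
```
[2, 4, 6, 4, 688]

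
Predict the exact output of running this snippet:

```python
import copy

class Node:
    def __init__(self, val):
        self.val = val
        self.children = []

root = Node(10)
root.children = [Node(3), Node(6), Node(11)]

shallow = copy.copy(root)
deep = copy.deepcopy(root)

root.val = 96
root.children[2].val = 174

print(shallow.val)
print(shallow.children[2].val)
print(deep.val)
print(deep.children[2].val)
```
10
174
10
11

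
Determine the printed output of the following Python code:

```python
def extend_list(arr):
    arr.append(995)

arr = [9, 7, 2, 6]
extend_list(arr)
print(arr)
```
[9, 7, 2, 6, 995]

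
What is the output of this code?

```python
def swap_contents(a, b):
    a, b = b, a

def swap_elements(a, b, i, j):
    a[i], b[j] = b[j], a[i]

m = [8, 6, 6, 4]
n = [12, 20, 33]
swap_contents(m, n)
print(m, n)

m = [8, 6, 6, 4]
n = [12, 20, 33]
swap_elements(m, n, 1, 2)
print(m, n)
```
[8, 6, 6, 4] [12, 20, 33]
[8, 33, 6, 4] [12, 20, 6]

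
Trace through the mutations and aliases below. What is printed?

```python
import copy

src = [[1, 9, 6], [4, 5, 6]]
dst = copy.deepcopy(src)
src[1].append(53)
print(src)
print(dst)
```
[[1, 9, 6], [4, 5, 6, 53]]
[[1, 9, 6], [4, 5, 6]]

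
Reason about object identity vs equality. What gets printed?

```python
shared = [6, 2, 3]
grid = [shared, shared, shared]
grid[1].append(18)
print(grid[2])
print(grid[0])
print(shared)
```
[6, 2, 3, 18]
[6, 2, 3, 18]
[6, 2, 3, 18]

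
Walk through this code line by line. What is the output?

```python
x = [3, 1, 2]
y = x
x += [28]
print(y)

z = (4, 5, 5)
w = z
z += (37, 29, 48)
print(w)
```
[3, 1, 2, 28]
(4, 5, 5)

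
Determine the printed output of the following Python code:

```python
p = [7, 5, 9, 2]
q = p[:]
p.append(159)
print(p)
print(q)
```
[7, 5, 9, 2, 159]
[7, 5, 9, 2]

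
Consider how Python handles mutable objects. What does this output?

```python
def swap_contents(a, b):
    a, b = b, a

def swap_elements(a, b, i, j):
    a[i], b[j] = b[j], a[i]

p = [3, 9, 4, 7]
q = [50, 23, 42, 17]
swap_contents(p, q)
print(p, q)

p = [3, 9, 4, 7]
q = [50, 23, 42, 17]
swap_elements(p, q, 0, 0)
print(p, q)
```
[3, 9, 4, 7] [50, 23, 42, 17]
[50, 9, 4, 7] [3, 23, 42, 17]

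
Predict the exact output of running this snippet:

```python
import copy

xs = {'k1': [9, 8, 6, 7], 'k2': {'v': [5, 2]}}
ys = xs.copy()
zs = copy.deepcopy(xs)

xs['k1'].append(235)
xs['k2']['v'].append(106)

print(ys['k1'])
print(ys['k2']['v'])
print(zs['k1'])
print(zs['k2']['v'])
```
[9, 8, 6, 7, 235]
[5, 2, 106]
[9, 8, 6, 7]
[5, 2]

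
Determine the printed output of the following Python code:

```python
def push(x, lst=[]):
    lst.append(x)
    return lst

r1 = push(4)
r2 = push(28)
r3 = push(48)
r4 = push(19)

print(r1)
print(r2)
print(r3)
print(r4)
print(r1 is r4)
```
[4, 28, 48, 19]
[4, 28, 48, 19]
[4, 28, 48, 19]
[4, 28, 48, 19]
True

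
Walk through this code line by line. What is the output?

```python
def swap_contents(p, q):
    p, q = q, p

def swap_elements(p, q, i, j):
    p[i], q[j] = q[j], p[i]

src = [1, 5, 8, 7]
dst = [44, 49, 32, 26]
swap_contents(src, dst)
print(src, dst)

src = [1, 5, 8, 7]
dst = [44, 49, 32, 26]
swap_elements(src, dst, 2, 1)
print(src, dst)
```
[1, 5, 8, 7] [44, 49, 32, 26]
[1, 5, 49, 7] [44, 8, 32, 26]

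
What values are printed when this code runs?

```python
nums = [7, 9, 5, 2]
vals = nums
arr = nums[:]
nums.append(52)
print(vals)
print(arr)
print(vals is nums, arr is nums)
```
[7, 9, 5, 2, 52]
[7, 9, 5, 2]
True False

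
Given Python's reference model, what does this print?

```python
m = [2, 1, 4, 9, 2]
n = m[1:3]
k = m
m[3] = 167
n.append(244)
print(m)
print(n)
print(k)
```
[2, 1, 4, 167, 2]
[1, 4, 244]
[2, 1, 4, 167, 2]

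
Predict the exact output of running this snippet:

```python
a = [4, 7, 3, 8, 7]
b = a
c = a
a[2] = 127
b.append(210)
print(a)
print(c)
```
[4, 7, 127, 8, 7, 210]
[4, 7, 127, 8, 7, 210]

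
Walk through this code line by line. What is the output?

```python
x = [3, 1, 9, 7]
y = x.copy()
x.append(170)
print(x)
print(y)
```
[3, 1, 9, 7, 170]
[3, 1, 9, 7]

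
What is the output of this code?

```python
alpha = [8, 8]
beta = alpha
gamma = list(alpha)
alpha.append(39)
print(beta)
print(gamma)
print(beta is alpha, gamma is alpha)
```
[8, 8, 39]
[8, 8]
True False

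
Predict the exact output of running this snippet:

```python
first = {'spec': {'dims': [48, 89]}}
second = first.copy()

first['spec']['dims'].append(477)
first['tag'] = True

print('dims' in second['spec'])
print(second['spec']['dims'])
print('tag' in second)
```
True
[48, 89, 477]
False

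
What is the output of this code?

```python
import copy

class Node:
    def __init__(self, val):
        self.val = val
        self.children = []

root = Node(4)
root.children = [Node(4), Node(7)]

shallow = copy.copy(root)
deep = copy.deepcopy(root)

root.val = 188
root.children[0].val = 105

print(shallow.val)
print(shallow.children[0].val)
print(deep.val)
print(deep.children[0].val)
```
4
105
4
4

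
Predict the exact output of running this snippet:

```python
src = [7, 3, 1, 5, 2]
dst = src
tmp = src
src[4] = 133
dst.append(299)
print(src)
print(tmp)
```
[7, 3, 1, 5, 133, 299]
[7, 3, 1, 5, 133, 299]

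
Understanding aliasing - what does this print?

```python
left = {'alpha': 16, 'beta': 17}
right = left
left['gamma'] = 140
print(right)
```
{'alpha': 16, 'beta': 17, 'gamma': 140}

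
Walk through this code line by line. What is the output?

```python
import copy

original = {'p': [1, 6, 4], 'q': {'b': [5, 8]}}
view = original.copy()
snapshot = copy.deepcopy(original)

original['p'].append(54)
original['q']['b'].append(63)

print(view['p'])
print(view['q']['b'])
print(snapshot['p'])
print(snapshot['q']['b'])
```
[1, 6, 4, 54]
[5, 8, 63]
[1, 6, 4]
[5, 8]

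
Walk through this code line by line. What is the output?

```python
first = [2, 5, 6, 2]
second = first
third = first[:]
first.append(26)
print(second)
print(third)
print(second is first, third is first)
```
[2, 5, 6, 2, 26]
[2, 5, 6, 2]
True False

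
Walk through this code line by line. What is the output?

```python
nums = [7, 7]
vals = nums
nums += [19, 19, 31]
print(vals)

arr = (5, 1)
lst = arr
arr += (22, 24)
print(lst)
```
[7, 7, 19, 19, 31]
(5, 1)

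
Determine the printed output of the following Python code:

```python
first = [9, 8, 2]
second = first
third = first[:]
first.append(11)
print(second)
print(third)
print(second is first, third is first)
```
[9, 8, 2, 11]
[9, 8, 2]
True False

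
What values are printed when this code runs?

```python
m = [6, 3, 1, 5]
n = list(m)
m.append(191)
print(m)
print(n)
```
[6, 3, 1, 5, 191]
[6, 3, 1, 5]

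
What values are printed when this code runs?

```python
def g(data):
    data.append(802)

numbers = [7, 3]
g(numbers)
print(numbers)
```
[7, 3, 802]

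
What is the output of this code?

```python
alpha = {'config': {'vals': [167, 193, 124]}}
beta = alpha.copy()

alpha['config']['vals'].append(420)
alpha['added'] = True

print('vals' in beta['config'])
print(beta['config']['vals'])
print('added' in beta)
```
True
[167, 193, 124, 420]
False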